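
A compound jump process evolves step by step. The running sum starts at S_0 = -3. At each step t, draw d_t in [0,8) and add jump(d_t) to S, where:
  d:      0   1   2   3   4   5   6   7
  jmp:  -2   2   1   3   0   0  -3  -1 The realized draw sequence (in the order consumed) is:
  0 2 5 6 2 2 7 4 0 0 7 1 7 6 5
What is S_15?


t=0: S=-3, d=0, jump=-2, S_1=-5
t=1: S=-5, d=2, jump=1, S_2=-4
t=2: S=-4, d=5, jump=0, S_3=-4
t=3: S=-4, d=6, jump=-3, S_4=-7
t=4: S=-7, d=2, jump=1, S_5=-6
t=5: S=-6, d=2, jump=1, S_6=-5
t=6: S=-5, d=7, jump=-1, S_7=-6
t=7: S=-6, d=4, jump=0, S_8=-6
t=8: S=-6, d=0, jump=-2, S_9=-8
t=9: S=-8, d=0, jump=-2, S_10=-10
t=10: S=-10, d=7, jump=-1, S_11=-11
t=11: S=-11, d=1, jump=2, S_12=-9
t=12: S=-9, d=7, jump=-1, S_13=-10
t=13: S=-10, d=6, jump=-3, S_14=-13
t=14: S=-13, d=5, jump=0, S_15=-13

-13


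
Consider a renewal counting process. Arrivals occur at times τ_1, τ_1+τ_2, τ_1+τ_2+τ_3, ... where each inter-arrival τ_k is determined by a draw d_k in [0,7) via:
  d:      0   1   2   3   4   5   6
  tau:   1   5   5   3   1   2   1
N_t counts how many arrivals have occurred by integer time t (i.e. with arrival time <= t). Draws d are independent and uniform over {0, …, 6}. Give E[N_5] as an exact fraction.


Inter-arrival values over d=0..6: [1, 5, 5, 3, 1, 2, 1]
Each d has probability 1/7, so the pmf of τ is: f(1) = 3/7, f(2) = 1/7, f(3) = 1/7, f(5) = 2/7
Renewal equation for m(n) = E[N_n]: condition on τ_1 = k (if k <= n, one arrival plus a fresh copy on the remaining n−k steps): m(n) = F(n) + Σ_{k<=n} f(k)·m(n−k), where F(n) = P(τ <= n) and m(0) = 0
m(1) = F(1) = 3/7
m(2) = F(2) + f(1)·m(1) = 4/7 + 3/7·3/7 = 37/49
m(3) = F(3) + f(1)·m(2) + f(2)·m(1) = 5/7 + 3/7·37/49 + 1/7·3/7 = 377/343
m(4) = F(4) + f(1)·m(3) + f(2)·m(2) + f(3)·m(1) = 5/7 + 3/7·377/343 + 1/7·37/49 + 1/7·3/7 = 3252/2401
m(5) = F(5) + f(1)·m(4) + f(2)·m(3) + f(3)·m(2) = 1 + 3/7·3252/2401 + 1/7·377/343 + 1/7·37/49 = 31015/16807
E[N_5] = m(5) = 31015/16807

31015/16807


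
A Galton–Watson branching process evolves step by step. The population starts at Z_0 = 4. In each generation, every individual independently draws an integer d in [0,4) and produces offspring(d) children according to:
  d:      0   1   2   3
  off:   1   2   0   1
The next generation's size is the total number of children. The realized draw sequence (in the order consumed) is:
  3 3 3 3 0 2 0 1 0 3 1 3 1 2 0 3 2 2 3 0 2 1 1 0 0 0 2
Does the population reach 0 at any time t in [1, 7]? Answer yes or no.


no

gen 0: Z_0=4, draws=[3, 3, 3, 3], offspring=[1, 1, 1, 1], Z_1=4
gen 1: Z_1=4, draws=[0, 2, 0, 1], offspring=[1, 0, 1, 2], Z_2=4
gen 2: Z_2=4, draws=[0, 3, 1, 3], offspring=[1, 1, 2, 1], Z_3=5
gen 3: Z_3=5, draws=[1, 2, 0, 3, 2], offspring=[2, 0, 1, 1, 0], Z_4=4
gen 4: Z_4=4, draws=[2, 3, 0, 2], offspring=[0, 1, 1, 0], Z_5=2
gen 5: Z_5=2, draws=[1, 1], offspring=[2, 2], Z_6=4
gen 6: Z_6=4, draws=[0, 0, 0, 2], offspring=[1, 1, 1, 0], Z_7=3


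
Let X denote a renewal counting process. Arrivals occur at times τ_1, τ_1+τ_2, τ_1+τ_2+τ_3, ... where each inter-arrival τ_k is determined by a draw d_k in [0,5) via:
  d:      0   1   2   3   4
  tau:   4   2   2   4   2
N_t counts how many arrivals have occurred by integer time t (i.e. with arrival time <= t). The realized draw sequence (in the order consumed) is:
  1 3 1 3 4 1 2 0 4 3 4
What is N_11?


3

draw d_1=1: τ_1=2, arrival time A_1=2
draw d_2=3: τ_2=4, arrival time A_2=6
draw d_3=1: τ_3=2, arrival time A_3=8
draw d_4=3: τ_4=4, arrival time A_4=12
draw d_5=4: τ_5=2, arrival time A_5=14
draw d_6=1: τ_6=2, arrival time A_6=16
draw d_7=2: τ_7=2, arrival time A_7=18
draw d_8=0: τ_8=4, arrival time A_8=22
draw d_9=4: τ_9=2, arrival time A_9=24
draw d_10=3: τ_10=4, arrival time A_10=28
draw d_11=4: τ_11=2, arrival time A_11=30
N_t over t=0..11: 0:0 1:0 2:1 3:1 4:1 5:1 6:2 7:2 8:3 9:3 10:3 11:3


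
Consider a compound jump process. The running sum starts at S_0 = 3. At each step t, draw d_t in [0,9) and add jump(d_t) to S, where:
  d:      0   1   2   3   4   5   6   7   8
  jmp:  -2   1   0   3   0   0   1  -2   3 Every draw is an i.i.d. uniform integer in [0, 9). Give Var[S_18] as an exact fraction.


472/9

Outcome values over d=0..8: [-2, 1, 0, 3, 0, 0, 1, -2, 3]
Σy = 4, Σy² = 28, M = 9
μ = 4/9 = 4/9,  σ² = 28/9 − (4/9)² = 236/81
Independent increments: Var[S_18] = 18·σ² = 18·(236/81) = 472/9


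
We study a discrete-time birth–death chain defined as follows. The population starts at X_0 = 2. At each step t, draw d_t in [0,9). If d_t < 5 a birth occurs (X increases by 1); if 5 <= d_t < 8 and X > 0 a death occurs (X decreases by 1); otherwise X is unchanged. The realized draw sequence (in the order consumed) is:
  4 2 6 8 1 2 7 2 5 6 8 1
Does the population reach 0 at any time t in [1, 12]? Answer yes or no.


t=0: X=2, d=4 → birth, X_1=3
t=1: X=3, d=2 → birth, X_2=4
t=2: X=4, d=6 → death, X_3=3
t=3: X=3, d=8 → hold, X_4=3
t=4: X=3, d=1 → birth, X_5=4
t=5: X=4, d=2 → birth, X_6=5
t=6: X=5, d=7 → death, X_7=4
t=7: X=4, d=2 → birth, X_8=5
t=8: X=5, d=5 → death, X_9=4
t=9: X=4, d=6 → death, X_10=3
t=10: X=3, d=8 → hold, X_11=3
t=11: X=3, d=1 → birth, X_12=4

no


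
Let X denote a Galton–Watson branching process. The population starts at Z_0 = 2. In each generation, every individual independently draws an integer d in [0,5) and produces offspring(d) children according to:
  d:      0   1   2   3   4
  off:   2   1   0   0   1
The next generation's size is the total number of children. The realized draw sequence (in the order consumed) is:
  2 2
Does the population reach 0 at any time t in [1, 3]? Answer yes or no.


gen 0: Z_0=2, draws=[2, 2], offspring=[0, 0], Z_1=0
gen 1: Z_1=0, draws=[], offspring=[], Z_2=0
gen 2: Z_2=0, draws=[], offspring=[], Z_3=0

yes


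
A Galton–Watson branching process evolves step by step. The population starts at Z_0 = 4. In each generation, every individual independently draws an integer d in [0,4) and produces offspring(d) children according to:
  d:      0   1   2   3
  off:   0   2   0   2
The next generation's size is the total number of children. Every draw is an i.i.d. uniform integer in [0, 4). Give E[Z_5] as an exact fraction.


Outcome values over d=0..3: [0, 2, 0, 2]
Σy = 4, Σy² = 8, M = 4
μ = 4/4 = 1,  σ² = 8/4 − (1)² = 1
E[Z_0] = 4
E[Z_1] = 1·E[Z_0] = 4
E[Z_2] = 1·E[Z_1] = 4
E[Z_3] = 1·E[Z_2] = 4
E[Z_4] = 1·E[Z_3] = 4
E[Z_5] = 1·E[Z_4] = 4

4


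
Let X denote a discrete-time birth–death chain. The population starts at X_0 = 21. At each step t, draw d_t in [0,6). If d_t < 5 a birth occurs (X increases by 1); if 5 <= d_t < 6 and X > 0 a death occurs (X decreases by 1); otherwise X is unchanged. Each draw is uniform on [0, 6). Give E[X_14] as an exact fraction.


91/3

X can drop by at most 1 per step and X_0 = 21 > T = 14, so X_t >= 21 − t >= 7 > 0 for every t <= 14: the floor at 0 (the 'and X > 0' condition) never binds. Hence X_14 = X_0 + Σ_{t<14} Y_t with i.i.d. increments Y_t = y(d_t) ∈ {+1, −1, 0}.
Outcome values over d=0..5: [1, 1, 1, 1, 1, -1]
Σy = 4, Σy² = 6, M = 6
μ = 4/6 = 2/3,  σ² = 6/6 − (2/3)² = 5/9
E[X_14] = 21 + 14·(2/3) = 91/3


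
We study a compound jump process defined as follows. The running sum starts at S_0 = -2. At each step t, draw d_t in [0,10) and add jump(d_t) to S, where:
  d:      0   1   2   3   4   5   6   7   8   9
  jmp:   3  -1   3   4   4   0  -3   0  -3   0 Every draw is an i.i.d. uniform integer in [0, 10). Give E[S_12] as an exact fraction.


Outcome values over d=0..9: [3, -1, 3, 4, 4, 0, -3, 0, -3, 0]
Σy = 7, Σy² = 69, M = 10
μ = 7/10 = 7/10,  σ² = 69/10 − (7/10)² = 641/100
E[S_12] = -2 + 12·(7/10) = 32/5

32/5


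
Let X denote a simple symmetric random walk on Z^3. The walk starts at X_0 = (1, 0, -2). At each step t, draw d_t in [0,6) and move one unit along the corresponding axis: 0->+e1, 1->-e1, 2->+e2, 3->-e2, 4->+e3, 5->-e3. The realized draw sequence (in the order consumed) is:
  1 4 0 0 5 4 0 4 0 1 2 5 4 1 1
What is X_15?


t=0: X=(1, 0, -2), d=1 → -e1, X_1=(0, 0, -2)
t=1: X=(0, 0, -2), d=4 → +e3, X_2=(0, 0, -1)
t=2: X=(0, 0, -1), d=0 → +e1, X_3=(1, 0, -1)
t=3: X=(1, 0, -1), d=0 → +e1, X_4=(2, 0, -1)
t=4: X=(2, 0, -1), d=5 → -e3, X_5=(2, 0, -2)
t=5: X=(2, 0, -2), d=4 → +e3, X_6=(2, 0, -1)
t=6: X=(2, 0, -1), d=0 → +e1, X_7=(3, 0, -1)
t=7: X=(3, 0, -1), d=4 → +e3, X_8=(3, 0, 0)
t=8: X=(3, 0, 0), d=0 → +e1, X_9=(4, 0, 0)
t=9: X=(4, 0, 0), d=1 → -e1, X_10=(3, 0, 0)
t=10: X=(3, 0, 0), d=2 → +e2, X_11=(3, 1, 0)
t=11: X=(3, 1, 0), d=5 → -e3, X_12=(3, 1, -1)
t=12: X=(3, 1, -1), d=4 → +e3, X_13=(3, 1, 0)
t=13: X=(3, 1, 0), d=1 → -e1, X_14=(2, 1, 0)
t=14: X=(2, 1, 0), d=1 → -e1, X_15=(1, 1, 0)

(1, 1, 0)


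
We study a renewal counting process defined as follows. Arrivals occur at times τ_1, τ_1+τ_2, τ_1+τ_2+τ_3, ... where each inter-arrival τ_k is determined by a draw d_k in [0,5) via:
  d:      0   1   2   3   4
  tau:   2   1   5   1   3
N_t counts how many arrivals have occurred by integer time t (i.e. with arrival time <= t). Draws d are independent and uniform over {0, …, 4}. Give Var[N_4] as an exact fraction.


Inter-arrival values over d=0..4: [2, 1, 5, 1, 3]
Each d has probability 1/5, so the pmf of τ is: f(1) = 2/5, f(2) = 1/5, f(3) = 1/5, f(5) = 1/5
Let p_n(j) = P(N_n = j), with p_0 = [1]. Condition on τ_1: p_n(0) = P(τ > n), and for j >= 1, p_n(j) = Σ_{k<=n} f(k)·p_{n−k}(j−1)
p_1 = [3/5, 2/5]  (j = 0..1)
p_2 = [2/5, 11/25, 4/25]  (j = 0..2)
p_3 = [1/5, 12/25, 32/125, 8/125]  (j = 0..3)
p_4 = [1/5, 7/25, 9/25, 84/625, 16/625]  (j = 0..4)
E[N_4] = Σ j·p_4(j) = 941/625;  E[N_4²] = Σ j²·p_4(j) = 2087/625
Var[N_4] = 2087/625 − (941/625)² = 418894/390625

418894/390625


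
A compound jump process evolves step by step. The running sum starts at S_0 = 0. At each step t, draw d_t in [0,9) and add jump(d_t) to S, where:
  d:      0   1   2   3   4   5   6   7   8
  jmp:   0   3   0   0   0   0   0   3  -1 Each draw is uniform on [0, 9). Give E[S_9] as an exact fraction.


5

Outcome values over d=0..8: [0, 3, 0, 0, 0, 0, 0, 3, -1]
Σy = 5, Σy² = 19, M = 9
μ = 5/9 = 5/9,  σ² = 19/9 − (5/9)² = 146/81
E[S_9] = 0 + 9·(5/9) = 5


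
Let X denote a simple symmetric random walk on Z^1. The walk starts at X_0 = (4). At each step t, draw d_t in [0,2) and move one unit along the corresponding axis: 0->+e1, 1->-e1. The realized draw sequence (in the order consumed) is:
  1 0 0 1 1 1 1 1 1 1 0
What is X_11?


(-1)

t=0: X=(4), d=1 → -e1, X_1=(3)
t=1: X=(3), d=0 → +e1, X_2=(4)
t=2: X=(4), d=0 → +e1, X_3=(5)
t=3: X=(5), d=1 → -e1, X_4=(4)
t=4: X=(4), d=1 → -e1, X_5=(3)
t=5: X=(3), d=1 → -e1, X_6=(2)
t=6: X=(2), d=1 → -e1, X_7=(1)
t=7: X=(1), d=1 → -e1, X_8=(0)
t=8: X=(0), d=1 → -e1, X_9=(-1)
t=9: X=(-1), d=1 → -e1, X_10=(-2)
t=10: X=(-2), d=0 → +e1, X_11=(-1)


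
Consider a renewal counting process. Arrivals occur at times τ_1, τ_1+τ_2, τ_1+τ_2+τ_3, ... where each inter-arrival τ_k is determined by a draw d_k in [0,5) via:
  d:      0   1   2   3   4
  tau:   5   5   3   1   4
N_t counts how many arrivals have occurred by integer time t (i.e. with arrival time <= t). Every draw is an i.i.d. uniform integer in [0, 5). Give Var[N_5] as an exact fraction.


Inter-arrival values over d=0..4: [5, 5, 3, 1, 4]
Each d has probability 1/5, so the pmf of τ is: f(1) = 1/5, f(3) = 1/5, f(4) = 1/5, f(5) = 2/5
Let p_n(j) = P(N_n = j), with p_0 = [1]. Condition on τ_1: p_n(0) = P(τ > n), and for j >= 1, p_n(j) = Σ_{k<=n} f(k)·p_{n−k}(j−1)
p_1 = [4/5, 1/5]  (j = 0..1)
p_2 = [4/5, 4/25, 1/25]  (j = 0..2)
p_3 = [3/5, 9/25, 4/125, 1/125]  (j = 0..3)
p_4 = [2/5, 12/25, 14/125, 4/625, 1/625]  (j = 0..4)
p_5 = [0, 4/5, 21/125, 19/625, 4/3125, 1/3125]  (j = 0..5)
E[N_5] = Σ j·p_5(j) = 3856/3125;  E[N_5²] = Σ j²·p_5(j) = 5544/3125
Var[N_5] = 5544/3125 − (3856/3125)² = 2456264/9765625

2456264/9765625


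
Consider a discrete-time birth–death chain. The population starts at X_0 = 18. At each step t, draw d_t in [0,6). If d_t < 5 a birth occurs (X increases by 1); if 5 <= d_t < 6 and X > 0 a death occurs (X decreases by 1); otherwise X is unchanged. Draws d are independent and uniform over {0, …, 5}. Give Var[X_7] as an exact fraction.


X can drop by at most 1 per step and X_0 = 18 > T = 7, so X_t >= 18 − t >= 11 > 0 for every t <= 7: the floor at 0 (the 'and X > 0' condition) never binds. Hence X_7 = X_0 + Σ_{t<7} Y_t with i.i.d. increments Y_t = y(d_t) ∈ {+1, −1, 0}.
Outcome values over d=0..5: [1, 1, 1, 1, 1, -1]
Σy = 4, Σy² = 6, M = 6
μ = 4/6 = 2/3,  σ² = 6/6 − (2/3)² = 5/9
Independent increments: Var[X_7] = 7·σ² = 7·(5/9) = 35/9

35/9


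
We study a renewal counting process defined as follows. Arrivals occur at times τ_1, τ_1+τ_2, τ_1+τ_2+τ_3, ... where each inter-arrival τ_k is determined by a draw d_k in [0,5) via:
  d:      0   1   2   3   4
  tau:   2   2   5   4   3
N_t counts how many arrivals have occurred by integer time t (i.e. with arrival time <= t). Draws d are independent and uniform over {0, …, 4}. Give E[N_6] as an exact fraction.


198/125

Inter-arrival values over d=0..4: [2, 2, 5, 4, 3]
Each d has probability 1/5, so the pmf of τ is: f(2) = 2/5, f(3) = 1/5, f(4) = 1/5, f(5) = 1/5
Renewal equation for m(n) = E[N_n]: condition on τ_1 = k (if k <= n, one arrival plus a fresh copy on the remaining n−k steps): m(n) = F(n) + Σ_{k<=n} f(k)·m(n−k), where F(n) = P(τ <= n) and m(0) = 0
m(1) = F(1) = 0
m(2) = F(2) = 2/5
m(3) = F(3) = 3/5
m(4) = F(4) + f(2)·m(2) = 4/5 + 2/5·2/5 = 24/25
m(5) = F(5) + f(2)·m(3) + f(3)·m(2) = 1 + 2/5·3/5 + 1/5·2/5 = 33/25
m(6) = F(6) + f(2)·m(4) + f(3)·m(3) + f(4)·m(2) = 1 + 2/5·24/25 + 1/5·3/5 + 1/5·2/5 = 198/125
E[N_6] = m(6) = 198/125


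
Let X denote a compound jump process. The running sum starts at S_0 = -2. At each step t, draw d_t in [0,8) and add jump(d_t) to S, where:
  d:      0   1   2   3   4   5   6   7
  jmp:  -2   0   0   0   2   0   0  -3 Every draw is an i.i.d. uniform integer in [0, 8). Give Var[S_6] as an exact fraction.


Outcome values over d=0..7: [-2, 0, 0, 0, 2, 0, 0, -3]
Σy = -3, Σy² = 17, M = 8
μ = -3/8 = -3/8,  σ² = 17/8 − (-3/8)² = 127/64
Independent increments: Var[S_6] = 6·σ² = 6·(127/64) = 381/32

381/32


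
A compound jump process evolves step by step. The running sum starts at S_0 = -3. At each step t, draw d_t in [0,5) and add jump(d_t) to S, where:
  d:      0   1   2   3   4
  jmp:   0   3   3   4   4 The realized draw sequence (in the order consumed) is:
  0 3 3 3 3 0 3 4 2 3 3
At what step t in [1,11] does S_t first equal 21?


8

t=0: S=-3, d=0, jump=0, S_1=-3
t=1: S=-3, d=3, jump=4, S_2=1
t=2: S=1, d=3, jump=4, S_3=5
t=3: S=5, d=3, jump=4, S_4=9
t=4: S=9, d=3, jump=4, S_5=13
t=5: S=13, d=0, jump=0, S_6=13
t=6: S=13, d=3, jump=4, S_7=17
t=7: S=17, d=4, jump=4, S_8=21
t=8: S=21, d=2, jump=3, S_9=24
t=9: S=24, d=3, jump=4, S_10=28
t=10: S=28, d=3, jump=4, S_11=32


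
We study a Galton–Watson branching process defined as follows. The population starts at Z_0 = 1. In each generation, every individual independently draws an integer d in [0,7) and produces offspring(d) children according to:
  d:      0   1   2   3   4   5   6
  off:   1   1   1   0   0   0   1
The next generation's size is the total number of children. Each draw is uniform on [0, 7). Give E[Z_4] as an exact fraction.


Outcome values over d=0..6: [1, 1, 1, 0, 0, 0, 1]
Σy = 4, Σy² = 4, M = 7
μ = 4/7 = 4/7,  σ² = 4/7 − (4/7)² = 12/49
E[Z_0] = 1
E[Z_1] = 4/7·E[Z_0] = 4/7
E[Z_2] = 4/7·E[Z_1] = 16/49
E[Z_3] = 4/7·E[Z_2] = 64/343
E[Z_4] = 4/7·E[Z_3] = 256/2401

256/2401


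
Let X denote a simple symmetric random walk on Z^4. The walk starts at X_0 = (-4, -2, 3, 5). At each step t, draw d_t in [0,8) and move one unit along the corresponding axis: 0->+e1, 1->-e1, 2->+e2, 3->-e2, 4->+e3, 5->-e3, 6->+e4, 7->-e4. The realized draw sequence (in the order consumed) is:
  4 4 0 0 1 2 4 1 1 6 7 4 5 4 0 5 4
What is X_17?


t=0: X=(-4, -2, 3, 5), d=4 → +e3, X_1=(-4, -2, 4, 5)
t=1: X=(-4, -2, 4, 5), d=4 → +e3, X_2=(-4, -2, 5, 5)
t=2: X=(-4, -2, 5, 5), d=0 → +e1, X_3=(-3, -2, 5, 5)
t=3: X=(-3, -2, 5, 5), d=0 → +e1, X_4=(-2, -2, 5, 5)
t=4: X=(-2, -2, 5, 5), d=1 → -e1, X_5=(-3, -2, 5, 5)
t=5: X=(-3, -2, 5, 5), d=2 → +e2, X_6=(-3, -1, 5, 5)
t=6: X=(-3, -1, 5, 5), d=4 → +e3, X_7=(-3, -1, 6, 5)
t=7: X=(-3, -1, 6, 5), d=1 → -e1, X_8=(-4, -1, 6, 5)
t=8: X=(-4, -1, 6, 5), d=1 → -e1, X_9=(-5, -1, 6, 5)
t=9: X=(-5, -1, 6, 5), d=6 → +e4, X_10=(-5, -1, 6, 6)
t=10: X=(-5, -1, 6, 6), d=7 → -e4, X_11=(-5, -1, 6, 5)
t=11: X=(-5, -1, 6, 5), d=4 → +e3, X_12=(-5, -1, 7, 5)
t=12: X=(-5, -1, 7, 5), d=5 → -e3, X_13=(-5, -1, 6, 5)
t=13: X=(-5, -1, 6, 5), d=4 → +e3, X_14=(-5, -1, 7, 5)
t=14: X=(-5, -1, 7, 5), d=0 → +e1, X_15=(-4, -1, 7, 5)
t=15: X=(-4, -1, 7, 5), d=5 → -e3, X_16=(-4, -1, 6, 5)
t=16: X=(-4, -1, 6, 5), d=4 → +e3, X_17=(-4, -1, 7, 5)

(-4, -1, 7, 5)


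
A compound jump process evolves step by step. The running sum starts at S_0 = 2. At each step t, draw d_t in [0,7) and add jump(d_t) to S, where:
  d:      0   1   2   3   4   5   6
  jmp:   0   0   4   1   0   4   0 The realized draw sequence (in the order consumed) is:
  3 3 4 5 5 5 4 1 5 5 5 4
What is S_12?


28

t=0: S=2, d=3, jump=1, S_1=3
t=1: S=3, d=3, jump=1, S_2=4
t=2: S=4, d=4, jump=0, S_3=4
t=3: S=4, d=5, jump=4, S_4=8
t=4: S=8, d=5, jump=4, S_5=12
t=5: S=12, d=5, jump=4, S_6=16
t=6: S=16, d=4, jump=0, S_7=16
t=7: S=16, d=1, jump=0, S_8=16
t=8: S=16, d=5, jump=4, S_9=20
t=9: S=20, d=5, jump=4, S_10=24
t=10: S=24, d=5, jump=4, S_11=28
t=11: S=28, d=4, jump=0, S_12=28


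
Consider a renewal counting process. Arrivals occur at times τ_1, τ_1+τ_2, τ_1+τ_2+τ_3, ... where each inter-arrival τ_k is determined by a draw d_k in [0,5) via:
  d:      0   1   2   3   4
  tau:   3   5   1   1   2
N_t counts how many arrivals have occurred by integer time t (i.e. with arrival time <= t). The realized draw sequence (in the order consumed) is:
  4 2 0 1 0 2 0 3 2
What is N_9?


draw d_1=4: τ_1=2, arrival time A_1=2
draw d_2=2: τ_2=1, arrival time A_2=3
draw d_3=0: τ_3=3, arrival time A_3=6
draw d_4=1: τ_4=5, arrival time A_4=11
draw d_5=0: τ_5=3, arrival time A_5=14
draw d_6=2: τ_6=1, arrival time A_6=15
draw d_7=0: τ_7=3, arrival time A_7=18
draw d_8=3: τ_8=1, arrival time A_8=19
draw d_9=2: τ_9=1, arrival time A_9=20
N_t over t=0..9: 0:0 1:0 2:1 3:2 4:2 5:2 6:3 7:3 8:3 9:3

3


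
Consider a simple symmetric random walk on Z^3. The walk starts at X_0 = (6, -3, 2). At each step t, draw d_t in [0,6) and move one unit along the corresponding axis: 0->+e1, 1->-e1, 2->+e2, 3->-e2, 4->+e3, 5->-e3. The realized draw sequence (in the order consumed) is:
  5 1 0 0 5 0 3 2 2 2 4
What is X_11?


(8, -1, 1)

t=0: X=(6, -3, 2), d=5 → -e3, X_1=(6, -3, 1)
t=1: X=(6, -3, 1), d=1 → -e1, X_2=(5, -3, 1)
t=2: X=(5, -3, 1), d=0 → +e1, X_3=(6, -3, 1)
t=3: X=(6, -3, 1), d=0 → +e1, X_4=(7, -3, 1)
t=4: X=(7, -3, 1), d=5 → -e3, X_5=(7, -3, 0)
t=5: X=(7, -3, 0), d=0 → +e1, X_6=(8, -3, 0)
t=6: X=(8, -3, 0), d=3 → -e2, X_7=(8, -4, 0)
t=7: X=(8, -4, 0), d=2 → +e2, X_8=(8, -3, 0)
t=8: X=(8, -3, 0), d=2 → +e2, X_9=(8, -2, 0)
t=9: X=(8, -2, 0), d=2 → +e2, X_10=(8, -1, 0)
t=10: X=(8, -1, 0), d=4 → +e3, X_11=(8, -1, 1)


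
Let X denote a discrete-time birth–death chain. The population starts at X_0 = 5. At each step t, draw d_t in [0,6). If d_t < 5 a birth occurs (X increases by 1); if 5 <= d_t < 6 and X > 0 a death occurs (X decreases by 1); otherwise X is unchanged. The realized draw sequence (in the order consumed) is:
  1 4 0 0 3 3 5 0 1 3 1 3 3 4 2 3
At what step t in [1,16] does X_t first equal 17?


14

t=0: X=5, d=1 → birth, X_1=6
t=1: X=6, d=4 → birth, X_2=7
t=2: X=7, d=0 → birth, X_3=8
t=3: X=8, d=0 → birth, X_4=9
t=4: X=9, d=3 → birth, X_5=10
t=5: X=10, d=3 → birth, X_6=11
t=6: X=11, d=5 → death, X_7=10
t=7: X=10, d=0 → birth, X_8=11
t=8: X=11, d=1 → birth, X_9=12
t=9: X=12, d=3 → birth, X_10=13
t=10: X=13, d=1 → birth, X_11=14
t=11: X=14, d=3 → birth, X_12=15
t=12: X=15, d=3 → birth, X_13=16
t=13: X=16, d=4 → birth, X_14=17
t=14: X=17, d=2 → birth, X_15=18
t=15: X=18, d=3 → birth, X_16=19


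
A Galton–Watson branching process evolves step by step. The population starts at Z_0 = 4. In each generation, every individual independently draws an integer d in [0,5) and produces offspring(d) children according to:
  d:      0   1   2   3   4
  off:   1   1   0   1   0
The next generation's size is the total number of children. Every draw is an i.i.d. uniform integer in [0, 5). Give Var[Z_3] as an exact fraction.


Outcome values over d=0..4: [1, 1, 0, 1, 0]
Σy = 3, Σy² = 3, M = 5
μ = 3/5 = 3/5,  σ² = 3/5 − (3/5)² = 6/25
V_0 = 0, E_0 = 4
V_1 = 6/25·E_0 + (3/5)²·V_0 = 24/25;  E_1 = 12/5
V_2 = 6/25·E_1 + (3/5)²·V_1 = 576/625;  E_2 = 36/25
V_3 = 6/25·E_2 + (3/5)²·V_2 = 10584/15625;  E_3 = 108/125

10584/15625


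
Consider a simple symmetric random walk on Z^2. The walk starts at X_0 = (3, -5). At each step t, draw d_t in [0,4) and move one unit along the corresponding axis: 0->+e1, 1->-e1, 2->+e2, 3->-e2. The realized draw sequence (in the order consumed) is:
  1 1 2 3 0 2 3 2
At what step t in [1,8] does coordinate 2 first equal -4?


3

t=0: X=(3, -5), d=1 → -e1, X_1=(2, -5)
t=1: X=(2, -5), d=1 → -e1, X_2=(1, -5)
t=2: X=(1, -5), d=2 → +e2, X_3=(1, -4)
t=3: X=(1, -4), d=3 → -e2, X_4=(1, -5)
t=4: X=(1, -5), d=0 → +e1, X_5=(2, -5)
t=5: X=(2, -5), d=2 → +e2, X_6=(2, -4)
t=6: X=(2, -4), d=3 → -e2, X_7=(2, -5)
t=7: X=(2, -5), d=2 → +e2, X_8=(2, -4)


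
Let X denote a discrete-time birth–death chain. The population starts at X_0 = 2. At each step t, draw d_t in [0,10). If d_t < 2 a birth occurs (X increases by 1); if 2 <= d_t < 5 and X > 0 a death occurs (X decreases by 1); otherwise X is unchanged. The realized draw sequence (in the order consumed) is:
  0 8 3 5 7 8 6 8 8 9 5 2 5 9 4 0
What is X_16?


1

t=0: X=2, d=0 → birth, X_1=3
t=1: X=3, d=8 → hold, X_2=3
t=2: X=3, d=3 → death, X_3=2
t=3: X=2, d=5 → hold, X_4=2
t=4: X=2, d=7 → hold, X_5=2
t=5: X=2, d=8 → hold, X_6=2
t=6: X=2, d=6 → hold, X_7=2
t=7: X=2, d=8 → hold, X_8=2
t=8: X=2, d=8 → hold, X_9=2
t=9: X=2, d=9 → hold, X_10=2
t=10: X=2, d=5 → hold, X_11=2
t=11: X=2, d=2 → death, X_12=1
t=12: X=1, d=5 → hold, X_13=1
t=13: X=1, d=9 → hold, X_14=1
t=14: X=1, d=4 → death, X_15=0
t=15: X=0, d=0 → birth, X_16=1


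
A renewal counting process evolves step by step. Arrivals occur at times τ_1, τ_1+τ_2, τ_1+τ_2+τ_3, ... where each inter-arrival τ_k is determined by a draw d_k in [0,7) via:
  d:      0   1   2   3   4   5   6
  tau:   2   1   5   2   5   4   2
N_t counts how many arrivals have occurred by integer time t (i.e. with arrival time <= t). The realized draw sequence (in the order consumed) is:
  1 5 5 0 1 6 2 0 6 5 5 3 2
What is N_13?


draw d_1=1: τ_1=1, arrival time A_1=1
draw d_2=5: τ_2=4, arrival time A_2=5
draw d_3=5: τ_3=4, arrival time A_3=9
draw d_4=0: τ_4=2, arrival time A_4=11
draw d_5=1: τ_5=1, arrival time A_5=12
draw d_6=6: τ_6=2, arrival time A_6=14
draw d_7=2: τ_7=5, arrival time A_7=19
draw d_8=0: τ_8=2, arrival time A_8=21
draw d_9=6: τ_9=2, arrival time A_9=23
draw d_10=5: τ_10=4, arrival time A_10=27
draw d_11=5: τ_11=4, arrival time A_11=31
draw d_12=3: τ_12=2, arrival time A_12=33
draw d_13=2: τ_13=5, arrival time A_13=38
N_t over t=0..13: 0:0 1:1 2:1 3:1 4:1 5:2 6:2 7:2 8:2 9:3 10:3 11:4 12:5 13:5

5


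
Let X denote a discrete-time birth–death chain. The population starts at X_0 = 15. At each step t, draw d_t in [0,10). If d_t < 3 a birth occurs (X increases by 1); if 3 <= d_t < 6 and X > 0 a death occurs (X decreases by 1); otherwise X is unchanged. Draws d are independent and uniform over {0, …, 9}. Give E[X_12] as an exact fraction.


X can drop by at most 1 per step and X_0 = 15 > T = 12, so X_t >= 15 − t >= 3 > 0 for every t <= 12: the floor at 0 (the 'and X > 0' condition) never binds. Hence X_12 = X_0 + Σ_{t<12} Y_t with i.i.d. increments Y_t = y(d_t) ∈ {+1, −1, 0}.
Outcome values over d=0..9: [1, 1, 1, -1, -1, -1, 0, 0, 0, 0]
Σy = 0, Σy² = 6, M = 10
μ = 0/10 = 0,  σ² = 6/10 − (0)² = 3/5
E[X_12] = 15 + 12·(0) = 15

15


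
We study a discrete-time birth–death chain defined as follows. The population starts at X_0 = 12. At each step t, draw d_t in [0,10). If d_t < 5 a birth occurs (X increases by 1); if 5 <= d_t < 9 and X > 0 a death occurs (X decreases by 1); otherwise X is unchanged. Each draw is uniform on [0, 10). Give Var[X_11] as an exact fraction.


X can drop by at most 1 per step and X_0 = 12 > T = 11, so X_t >= 12 − t >= 1 > 0 for every t <= 11: the floor at 0 (the 'and X > 0' condition) never binds. Hence X_11 = X_0 + Σ_{t<11} Y_t with i.i.d. increments Y_t = y(d_t) ∈ {+1, −1, 0}.
Outcome values over d=0..9: [1, 1, 1, 1, 1, -1, -1, -1, -1, 0]
Σy = 1, Σy² = 9, M = 10
μ = 1/10 = 1/10,  σ² = 9/10 − (1/10)² = 89/100
Independent increments: Var[X_11] = 11·σ² = 11·(89/100) = 979/100

979/100


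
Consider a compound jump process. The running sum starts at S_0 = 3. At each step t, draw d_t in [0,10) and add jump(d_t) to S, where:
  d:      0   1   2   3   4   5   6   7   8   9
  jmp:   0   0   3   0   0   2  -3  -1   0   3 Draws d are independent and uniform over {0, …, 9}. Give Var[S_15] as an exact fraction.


Outcome values over d=0..9: [0, 0, 3, 0, 0, 2, -3, -1, 0, 3]
Σy = 4, Σy² = 32, M = 10
μ = 4/10 = 2/5,  σ² = 32/10 − (2/5)² = 76/25
Independent increments: Var[S_15] = 15·σ² = 15·(76/25) = 228/5

228/5


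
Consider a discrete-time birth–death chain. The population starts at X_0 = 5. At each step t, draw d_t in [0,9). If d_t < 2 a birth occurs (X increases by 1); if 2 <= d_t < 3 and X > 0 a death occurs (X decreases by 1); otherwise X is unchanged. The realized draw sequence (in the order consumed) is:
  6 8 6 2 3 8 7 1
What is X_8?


t=0: X=5, d=6 → hold, X_1=5
t=1: X=5, d=8 → hold, X_2=5
t=2: X=5, d=6 → hold, X_3=5
t=3: X=5, d=2 → death, X_4=4
t=4: X=4, d=3 → hold, X_5=4
t=5: X=4, d=8 → hold, X_6=4
t=6: X=4, d=7 → hold, X_7=4
t=7: X=4, d=1 → birth, X_8=5

5


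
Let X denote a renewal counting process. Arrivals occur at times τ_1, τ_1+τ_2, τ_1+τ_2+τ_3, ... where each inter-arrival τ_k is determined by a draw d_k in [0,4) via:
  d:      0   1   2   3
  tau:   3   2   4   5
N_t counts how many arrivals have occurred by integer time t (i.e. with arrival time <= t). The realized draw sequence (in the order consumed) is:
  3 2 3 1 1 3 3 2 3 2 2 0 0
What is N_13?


2

draw d_1=3: τ_1=5, arrival time A_1=5
draw d_2=2: τ_2=4, arrival time A_2=9
draw d_3=3: τ_3=5, arrival time A_3=14
draw d_4=1: τ_4=2, arrival time A_4=16
draw d_5=1: τ_5=2, arrival time A_5=18
draw d_6=3: τ_6=5, arrival time A_6=23
draw d_7=3: τ_7=5, arrival time A_7=28
draw d_8=2: τ_8=4, arrival time A_8=32
draw d_9=3: τ_9=5, arrival time A_9=37
draw d_10=2: τ_10=4, arrival time A_10=41
draw d_11=2: τ_11=4, arrival time A_11=45
draw d_12=0: τ_12=3, arrival time A_12=48
draw d_13=0: τ_13=3, arrival time A_13=51
N_t over t=0..13: 0:0 1:0 2:0 3:0 4:0 5:1 6:1 7:1 8:1 9:2 10:2 11:2 12:2 13:2


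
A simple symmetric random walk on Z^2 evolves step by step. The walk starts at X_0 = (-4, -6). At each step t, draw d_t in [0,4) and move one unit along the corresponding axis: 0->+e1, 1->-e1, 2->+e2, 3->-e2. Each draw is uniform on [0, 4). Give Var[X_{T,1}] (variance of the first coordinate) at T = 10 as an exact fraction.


Outcome values over d=0..3: [1, -1, 0, 0]
Σy = 0, Σy² = 2, M = 4
μ = 0/4 = 0,  σ² = 2/4 − (0)² = 1/2
Independent increments: Var[X_10] = 10·σ² = 10·(1/2) = 5

5


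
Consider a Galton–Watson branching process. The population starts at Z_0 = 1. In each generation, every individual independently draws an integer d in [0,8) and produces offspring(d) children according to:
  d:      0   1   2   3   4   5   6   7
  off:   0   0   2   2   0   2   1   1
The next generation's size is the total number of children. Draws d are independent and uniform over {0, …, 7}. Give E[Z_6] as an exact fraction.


Outcome values over d=0..7: [0, 0, 2, 2, 0, 2, 1, 1]
Σy = 8, Σy² = 14, M = 8
μ = 8/8 = 1,  σ² = 14/8 − (1)² = 3/4
E[Z_0] = 1
E[Z_1] = 1·E[Z_0] = 1
E[Z_2] = 1·E[Z_1] = 1
E[Z_3] = 1·E[Z_2] = 1
E[Z_4] = 1·E[Z_3] = 1
E[Z_5] = 1·E[Z_4] = 1
E[Z_6] = 1·E[Z_5] = 1

1


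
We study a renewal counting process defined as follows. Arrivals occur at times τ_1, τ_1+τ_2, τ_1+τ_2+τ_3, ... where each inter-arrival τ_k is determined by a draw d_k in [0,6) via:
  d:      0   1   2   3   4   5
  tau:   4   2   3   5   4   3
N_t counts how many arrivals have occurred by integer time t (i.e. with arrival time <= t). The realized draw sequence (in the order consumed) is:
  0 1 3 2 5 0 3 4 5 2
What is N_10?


2

draw d_1=0: τ_1=4, arrival time A_1=4
draw d_2=1: τ_2=2, arrival time A_2=6
draw d_3=3: τ_3=5, arrival time A_3=11
draw d_4=2: τ_4=3, arrival time A_4=14
draw d_5=5: τ_5=3, arrival time A_5=17
draw d_6=0: τ_6=4, arrival time A_6=21
draw d_7=3: τ_7=5, arrival time A_7=26
draw d_8=4: τ_8=4, arrival time A_8=30
draw d_9=5: τ_9=3, arrival time A_9=33
draw d_10=2: τ_10=3, arrival time A_10=36
N_t over t=0..10: 0:0 1:0 2:0 3:0 4:1 5:1 6:2 7:2 8:2 9:2 10:2


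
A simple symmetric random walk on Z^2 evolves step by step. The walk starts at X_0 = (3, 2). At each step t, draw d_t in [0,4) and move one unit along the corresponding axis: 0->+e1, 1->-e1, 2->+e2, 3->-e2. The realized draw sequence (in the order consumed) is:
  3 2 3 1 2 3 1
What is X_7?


t=0: X=(3, 2), d=3 → -e2, X_1=(3, 1)
t=1: X=(3, 1), d=2 → +e2, X_2=(3, 2)
t=2: X=(3, 2), d=3 → -e2, X_3=(3, 1)
t=3: X=(3, 1), d=1 → -e1, X_4=(2, 1)
t=4: X=(2, 1), d=2 → +e2, X_5=(2, 2)
t=5: X=(2, 2), d=3 → -e2, X_6=(2, 1)
t=6: X=(2, 1), d=1 → -e1, X_7=(1, 1)

(1, 1)


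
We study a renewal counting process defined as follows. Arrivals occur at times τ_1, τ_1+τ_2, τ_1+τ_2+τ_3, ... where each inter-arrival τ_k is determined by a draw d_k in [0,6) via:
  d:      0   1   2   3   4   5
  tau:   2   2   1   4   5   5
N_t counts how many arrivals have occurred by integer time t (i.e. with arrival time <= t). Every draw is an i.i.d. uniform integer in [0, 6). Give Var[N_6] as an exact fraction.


Inter-arrival values over d=0..5: [2, 2, 1, 4, 5, 5]
Each d has probability 1/6, so the pmf of τ is: f(1) = 1/6, f(2) = 1/3, f(4) = 1/6, f(5) = 1/3
Let p_n(j) = P(N_n = j), with p_0 = [1]. Condition on τ_1: p_n(0) = P(τ > n), and for j >= 1, p_n(j) = Σ_{k<=n} f(k)·p_{n−k}(j−1)
p_1 = [5/6, 1/6]  (j = 0..1)
p_2 = [1/2, 17/36, 1/36]  (j = 0..2)
p_3 = [1/2, 13/36, 29/216, 1/216]  (j = 0..3)
p_4 = [1/3, 5/12, 47/216, 41/1296, 1/1296]  (j = 0..4)
p_5 = [0, 25/36, 47/216, 35/432, 53/7776, 1/7776]  (j = 0..5)
p_6 = [0, 17/36, 7/18, 49/432, 187/7776, 65/46656, 1/46656]  (j = 0..6)
E[N_6] = Σ j·p_6(j) = 79015/46656;  E[N_6²] = Σ j²·p_6(j) = 161849/46656
Var[N_6] = 161849/46656 − (79015/46656)² = 1307856719/2176782336

1307856719/2176782336


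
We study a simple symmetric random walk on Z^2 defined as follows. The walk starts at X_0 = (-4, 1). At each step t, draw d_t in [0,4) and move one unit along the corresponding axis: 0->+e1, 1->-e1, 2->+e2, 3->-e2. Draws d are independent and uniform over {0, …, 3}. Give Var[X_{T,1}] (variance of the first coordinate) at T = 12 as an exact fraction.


Outcome values over d=0..3: [1, -1, 0, 0]
Σy = 0, Σy² = 2, M = 4
μ = 0/4 = 0,  σ² = 2/4 − (0)² = 1/2
Independent increments: Var[X_12] = 12·σ² = 12·(1/2) = 6

6


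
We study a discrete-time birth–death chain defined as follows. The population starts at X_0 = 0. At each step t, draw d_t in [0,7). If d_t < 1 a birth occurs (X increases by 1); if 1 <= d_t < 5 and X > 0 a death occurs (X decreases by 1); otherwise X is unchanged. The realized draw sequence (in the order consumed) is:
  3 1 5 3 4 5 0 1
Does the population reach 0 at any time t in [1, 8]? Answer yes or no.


yes

t=0: X=0, d=3 → hold, X_1=0
t=1: X=0, d=1 → hold, X_2=0
t=2: X=0, d=5 → hold, X_3=0
t=3: X=0, d=3 → hold, X_4=0
t=4: X=0, d=4 → hold, X_5=0
t=5: X=0, d=5 → hold, X_6=0
t=6: X=0, d=0 → birth, X_7=1
t=7: X=1, d=1 → death, X_8=0


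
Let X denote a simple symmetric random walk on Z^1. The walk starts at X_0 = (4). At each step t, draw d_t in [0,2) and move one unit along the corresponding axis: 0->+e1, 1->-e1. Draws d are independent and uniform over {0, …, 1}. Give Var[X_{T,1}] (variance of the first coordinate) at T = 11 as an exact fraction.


Outcome values over d=0..1: [1, -1]
Σy = 0, Σy² = 2, M = 2
μ = 0/2 = 0,  σ² = 2/2 − (0)² = 1
Independent increments: Var[X_11] = 11·σ² = 11·(1) = 11

11


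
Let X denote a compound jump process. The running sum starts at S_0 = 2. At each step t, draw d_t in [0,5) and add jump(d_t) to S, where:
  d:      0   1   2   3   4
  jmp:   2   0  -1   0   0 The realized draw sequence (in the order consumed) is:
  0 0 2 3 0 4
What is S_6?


t=0: S=2, d=0, jump=2, S_1=4
t=1: S=4, d=0, jump=2, S_2=6
t=2: S=6, d=2, jump=-1, S_3=5
t=3: S=5, d=3, jump=0, S_4=5
t=4: S=5, d=0, jump=2, S_5=7
t=5: S=7, d=4, jump=0, S_6=7

7


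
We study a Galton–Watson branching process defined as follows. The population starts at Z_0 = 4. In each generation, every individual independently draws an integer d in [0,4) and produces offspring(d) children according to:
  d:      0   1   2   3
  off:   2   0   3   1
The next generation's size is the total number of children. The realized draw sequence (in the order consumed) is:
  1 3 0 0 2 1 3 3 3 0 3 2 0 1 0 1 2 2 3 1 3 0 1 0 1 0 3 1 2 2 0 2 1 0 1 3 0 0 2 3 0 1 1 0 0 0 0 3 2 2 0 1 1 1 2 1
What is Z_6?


28

gen 0: Z_0=4, draws=[1, 3, 0, 0], offspring=[0, 1, 2, 2], Z_1=5
gen 1: Z_1=5, draws=[2, 1, 3, 3, 3], offspring=[3, 0, 1, 1, 1], Z_2=6
gen 2: Z_2=6, draws=[0, 3, 2, 0, 1, 0], offspring=[2, 1, 3, 2, 0, 2], Z_3=10
gen 3: Z_3=10, draws=[1, 2, 2, 3, 1, 3, 0, 1, 0, 1], offspring=[0, 3, 3, 1, 0, 1, 2, 0, 2, 0], Z_4=12
gen 4: Z_4=12, draws=[0, 3, 1, 2, 2, 0, 2, 1, 0, 1, 3, 0], offspring=[2, 1, 0, 3, 3, 2, 3, 0, 2, 0, 1, 2], Z_5=19
gen 5: Z_5=19, draws=[0, 2, 3, 0, 1, 1, 0, 0, 0, 0, 3, 2, 2, 0, 1, 1, 1, 2, 1], offspring=[2, 3, 1, 2, 0, 0, 2, 2, 2, 2, 1, 3, 3, 2, 0, 0, 0, 3, 0], Z_6=28


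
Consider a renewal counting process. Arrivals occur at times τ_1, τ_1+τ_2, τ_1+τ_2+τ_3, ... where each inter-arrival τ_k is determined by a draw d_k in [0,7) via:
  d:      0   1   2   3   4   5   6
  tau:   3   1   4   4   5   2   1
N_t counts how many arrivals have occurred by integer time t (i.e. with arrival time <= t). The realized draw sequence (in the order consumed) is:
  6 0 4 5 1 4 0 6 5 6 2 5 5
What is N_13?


draw d_1=6: τ_1=1, arrival time A_1=1
draw d_2=0: τ_2=3, arrival time A_2=4
draw d_3=4: τ_3=5, arrival time A_3=9
draw d_4=5: τ_4=2, arrival time A_4=11
draw d_5=1: τ_5=1, arrival time A_5=12
draw d_6=4: τ_6=5, arrival time A_6=17
draw d_7=0: τ_7=3, arrival time A_7=20
draw d_8=6: τ_8=1, arrival time A_8=21
draw d_9=5: τ_9=2, arrival time A_9=23
draw d_10=6: τ_10=1, arrival time A_10=24
draw d_11=2: τ_11=4, arrival time A_11=28
draw d_12=5: τ_12=2, arrival time A_12=30
draw d_13=5: τ_13=2, arrival time A_13=32
N_t over t=0..13: 0:0 1:1 2:1 3:1 4:2 5:2 6:2 7:2 8:2 9:3 10:3 11:4 12:5 13:5

5


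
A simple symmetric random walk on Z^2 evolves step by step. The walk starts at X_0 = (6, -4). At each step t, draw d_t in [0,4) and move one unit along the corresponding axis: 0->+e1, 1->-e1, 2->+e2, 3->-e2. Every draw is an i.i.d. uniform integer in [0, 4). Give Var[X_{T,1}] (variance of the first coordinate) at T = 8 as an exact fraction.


4

Outcome values over d=0..3: [1, -1, 0, 0]
Σy = 0, Σy² = 2, M = 4
μ = 0/4 = 0,  σ² = 2/4 − (0)² = 1/2
Independent increments: Var[X_8] = 8·σ² = 8·(1/2) = 4


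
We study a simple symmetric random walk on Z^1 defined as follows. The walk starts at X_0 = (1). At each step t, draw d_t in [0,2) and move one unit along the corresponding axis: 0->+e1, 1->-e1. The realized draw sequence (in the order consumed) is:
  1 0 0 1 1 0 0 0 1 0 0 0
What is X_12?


t=0: X=(1), d=1 → -e1, X_1=(0)
t=1: X=(0), d=0 → +e1, X_2=(1)
t=2: X=(1), d=0 → +e1, X_3=(2)
t=3: X=(2), d=1 → -e1, X_4=(1)
t=4: X=(1), d=1 → -e1, X_5=(0)
t=5: X=(0), d=0 → +e1, X_6=(1)
t=6: X=(1), d=0 → +e1, X_7=(2)
t=7: X=(2), d=0 → +e1, X_8=(3)
t=8: X=(3), d=1 → -e1, X_9=(2)
t=9: X=(2), d=0 → +e1, X_10=(3)
t=10: X=(3), d=0 → +e1, X_11=(4)
t=11: X=(4), d=0 → +e1, X_12=(5)

(5)


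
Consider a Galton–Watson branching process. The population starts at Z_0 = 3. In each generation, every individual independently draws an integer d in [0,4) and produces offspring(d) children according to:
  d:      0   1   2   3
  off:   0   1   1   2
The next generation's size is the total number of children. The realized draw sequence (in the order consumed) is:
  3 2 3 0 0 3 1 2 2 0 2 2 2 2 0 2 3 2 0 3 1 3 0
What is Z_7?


gen 0: Z_0=3, draws=[3, 2, 3], offspring=[2, 1, 2], Z_1=5
gen 1: Z_1=5, draws=[0, 0, 3, 1, 2], offspring=[0, 0, 2, 1, 1], Z_2=4
gen 2: Z_2=4, draws=[2, 0, 2, 2], offspring=[1, 0, 1, 1], Z_3=3
gen 3: Z_3=3, draws=[2, 2, 0], offspring=[1, 1, 0], Z_4=2
gen 4: Z_4=2, draws=[2, 3], offspring=[1, 2], Z_5=3
gen 5: Z_5=3, draws=[2, 0, 3], offspring=[1, 0, 2], Z_6=3
gen 6: Z_6=3, draws=[1, 3, 0], offspring=[1, 2, 0], Z_7=3

3


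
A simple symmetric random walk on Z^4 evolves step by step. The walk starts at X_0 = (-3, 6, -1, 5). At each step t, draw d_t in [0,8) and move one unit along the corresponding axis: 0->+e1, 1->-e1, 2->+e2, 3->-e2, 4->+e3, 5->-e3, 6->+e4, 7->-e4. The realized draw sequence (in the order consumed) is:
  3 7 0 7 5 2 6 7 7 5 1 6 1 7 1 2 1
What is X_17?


t=0: X=(-3, 6, -1, 5), d=3 → -e2, X_1=(-3, 5, -1, 5)
t=1: X=(-3, 5, -1, 5), d=7 → -e4, X_2=(-3, 5, -1, 4)
t=2: X=(-3, 5, -1, 4), d=0 → +e1, X_3=(-2, 5, -1, 4)
t=3: X=(-2, 5, -1, 4), d=7 → -e4, X_4=(-2, 5, -1, 3)
t=4: X=(-2, 5, -1, 3), d=5 → -e3, X_5=(-2, 5, -2, 3)
t=5: X=(-2, 5, -2, 3), d=2 → +e2, X_6=(-2, 6, -2, 3)
t=6: X=(-2, 6, -2, 3), d=6 → +e4, X_7=(-2, 6, -2, 4)
t=7: X=(-2, 6, -2, 4), d=7 → -e4, X_8=(-2, 6, -2, 3)
t=8: X=(-2, 6, -2, 3), d=7 → -e4, X_9=(-2, 6, -2, 2)
t=9: X=(-2, 6, -2, 2), d=5 → -e3, X_10=(-2, 6, -3, 2)
t=10: X=(-2, 6, -3, 2), d=1 → -e1, X_11=(-3, 6, -3, 2)
t=11: X=(-3, 6, -3, 2), d=6 → +e4, X_12=(-3, 6, -3, 3)
t=12: X=(-3, 6, -3, 3), d=1 → -e1, X_13=(-4, 6, -3, 3)
t=13: X=(-4, 6, -3, 3), d=7 → -e4, X_14=(-4, 6, -3, 2)
t=14: X=(-4, 6, -3, 2), d=1 → -e1, X_15=(-5, 6, -3, 2)
t=15: X=(-5, 6, -3, 2), d=2 → +e2, X_16=(-5, 7, -3, 2)
t=16: X=(-5, 7, -3, 2), d=1 → -e1, X_17=(-6, 7, -3, 2)

(-6, 7, -3, 2)


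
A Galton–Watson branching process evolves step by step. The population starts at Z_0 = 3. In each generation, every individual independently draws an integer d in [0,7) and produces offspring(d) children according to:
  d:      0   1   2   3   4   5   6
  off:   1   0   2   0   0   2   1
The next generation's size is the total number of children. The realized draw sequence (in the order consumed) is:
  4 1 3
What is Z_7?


0

gen 0: Z_0=3, draws=[4, 1, 3], offspring=[0, 0, 0], Z_1=0
gen 1: Z_1=0, draws=[], offspring=[], Z_2=0
gen 2: Z_2=0, draws=[], offspring=[], Z_3=0
gen 3: Z_3=0, draws=[], offspring=[], Z_4=0
gen 4: Z_4=0, draws=[], offspring=[], Z_5=0
gen 5: Z_5=0, draws=[], offspring=[], Z_6=0
gen 6: Z_6=0, draws=[], offspring=[], Z_7=0


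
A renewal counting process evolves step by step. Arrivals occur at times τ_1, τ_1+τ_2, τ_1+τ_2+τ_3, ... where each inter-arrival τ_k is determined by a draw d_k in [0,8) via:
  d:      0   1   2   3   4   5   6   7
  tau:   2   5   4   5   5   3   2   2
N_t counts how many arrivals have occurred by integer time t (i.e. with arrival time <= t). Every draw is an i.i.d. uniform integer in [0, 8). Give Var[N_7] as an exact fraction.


25719/65536

Inter-arrival values over d=0..7: [2, 5, 4, 5, 5, 3, 2, 2]
Each d has probability 1/8, so the pmf of τ is: f(2) = 3/8, f(3) = 1/8, f(4) = 1/8, f(5) = 3/8
Let p_n(j) = P(N_n = j), with p_0 = [1]. Condition on τ_1: p_n(0) = P(τ > n), and for j >= 1, p_n(j) = Σ_{k<=n} f(k)·p_{n−k}(j−1)
p_1 = [1]  (j = 0)
p_2 = [5/8, 3/8]  (j = 0..1)
p_3 = [1/2, 1/2]  (j = 0..1)
p_4 = [3/8, 31/64, 9/64]  (j = 0..2)
p_5 = [0, 49/64, 15/64]  (j = 0..2)
p_6 = [0, 21/32, 149/512, 27/512]  (j = 0..3)
p_7 = [0, 11/32, 141/256, 27/256]  (j = 0..3)
E[N_7] = Σ j·p_7(j) = 451/256;  E[N_7²] = Σ j²·p_7(j) = 895/256
Var[N_7] = 895/256 − (451/256)² = 25719/65536
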